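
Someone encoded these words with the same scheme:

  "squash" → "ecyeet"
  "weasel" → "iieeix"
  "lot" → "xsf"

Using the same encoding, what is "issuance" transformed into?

The shift depends on letter class: consonant s→e is +12, but vowel u→y is +4. Vowels shift forward by 4 and consonants shift forward by 12.
On issuance: i(vowel)+4=m, s(cons)+12=e, s(cons)+12=e, u(vowel)+4=y, a(vowel)+4=e, n(cons)+12=z, c(cons)+12=o, e(vowel)+4=i.

meeyezoi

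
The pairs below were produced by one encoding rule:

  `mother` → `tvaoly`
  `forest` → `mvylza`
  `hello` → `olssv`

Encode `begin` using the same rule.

ilnpu

Each letter is shifted forward by 7 in the alphabet (a Caesar shift of +7).
On begin: b+7=i, e+7=l, g+7=n, i+7=p, n+7=u.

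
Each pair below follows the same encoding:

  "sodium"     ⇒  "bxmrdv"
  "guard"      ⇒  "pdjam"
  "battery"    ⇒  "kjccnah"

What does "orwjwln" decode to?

Compare letters: s→b is +9, o→x is +9, d→m is +9 — a constant shift. This is a Caesar cipher with shift 9.
Decoding orwjwln: o−9=f, r−9=i, w−9=n, j−9=a, w−9=n, l−9=c, n−9=e.

finance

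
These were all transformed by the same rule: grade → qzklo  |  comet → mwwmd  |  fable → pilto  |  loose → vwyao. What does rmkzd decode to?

heart

A repeating key of period 2 is used — shifts +10, +8 over and over.
Reversing it on rmkzd: r−10=h, m−8=e, k−10=a, z−8=r, d−10=t.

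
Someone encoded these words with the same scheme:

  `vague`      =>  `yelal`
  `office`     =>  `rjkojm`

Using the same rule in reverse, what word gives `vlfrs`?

In vague: v→y is +3, a→e is +4, g→l is +5, u→a is +6 — the shift increases by 1 each position. Letter i (0-indexed) is shifted by i+3, so successive shifts are 3, 4, 5, ….
Reversing it on vlfrs: v−3=s, l−4=h, f−5=a, r−6=l, s−7=l.

shall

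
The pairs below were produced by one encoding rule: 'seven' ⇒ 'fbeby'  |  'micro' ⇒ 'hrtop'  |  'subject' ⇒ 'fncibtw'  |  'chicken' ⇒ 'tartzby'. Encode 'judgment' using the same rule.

inkjhbyw

s(18)→f(5) and e(4)→b(1) fit y≡17x+11 (mod 26); the inverse of 17 mod 26 is 23. Each letter's alphabet position (a=0..z=25) is mapped through 17·x+11 mod 26 — an affine cipher.
For judgment: j(9)→17·9+11≡8=i; u(20)→17·20+11≡13=n; d(3)→17·3+11≡10=k; g(6)→17·6+11≡9=j; m(12)→17·12+11≡7=h; e(4)→17·4+11≡1=b; n(13)→17·13+11≡24=y; t(19)→17·19+11≡22=w (all mod 26).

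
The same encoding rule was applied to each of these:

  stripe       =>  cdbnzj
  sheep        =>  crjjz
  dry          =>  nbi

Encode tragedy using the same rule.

dbfqjni

The rule splits by letter class: vowels +5, consonants +10.
For tragedy: t(cons)+10=d, r(cons)+10=b, a(vowel)+5=f, g(cons)+10=q, e(vowel)+5=j, d(cons)+10=n, y(cons)+10=i.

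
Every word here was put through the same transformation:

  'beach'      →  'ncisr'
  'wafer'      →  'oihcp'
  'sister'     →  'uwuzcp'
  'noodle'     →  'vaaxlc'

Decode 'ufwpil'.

b(1)→n(13) and e(4)→c(2) fit y≡5x+8 (mod 26); the inverse of 5 mod 26 is 21. Each letter's alphabet position (a=0..z=25) is mapped through 5·x+8 mod 26 — an affine cipher.
Reversing it on ufwpil: u(20)→21·(20−8)≡18=s; f(5)→21·(5−8)≡15=p; w(22)→21·(22−8)≡8=i; p(15)→21·(15−8)≡17=r; i(8)→21·(8−8)≡0=a; l(11)→21·(11−8)≡11=l (all mod 26).

spiral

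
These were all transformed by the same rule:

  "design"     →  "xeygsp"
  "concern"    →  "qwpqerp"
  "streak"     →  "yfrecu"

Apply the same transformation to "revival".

d(3)→x(23) and e(4)→e(4) fit y≡7x+2 (mod 26); the inverse of 7 mod 26 is 15. This is an affine cipher: with a=0,…,z=25, each position x becomes (7x+2) mod 26.
For revival: r(17)→7·17+2≡17=r; e(4)→7·4+2≡4=e; v(21)→7·21+2≡19=t; i(8)→7·8+2≡6=g; v(21)→7·21+2≡19=t; a(0)→7·0+2≡2=c; l(11)→7·11+2≡1=b (all mod 26).

retgtcb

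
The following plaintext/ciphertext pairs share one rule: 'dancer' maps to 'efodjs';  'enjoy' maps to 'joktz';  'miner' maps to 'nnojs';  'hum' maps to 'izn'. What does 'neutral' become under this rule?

ojzusfm

The rule splits by letter class: vowels +5, consonants +1.
On neutral: n(cons)+1=o, e(vowel)+5=j, u(vowel)+5=z, t(cons)+1=u, r(cons)+1=s, a(vowel)+5=f, l(cons)+1=m.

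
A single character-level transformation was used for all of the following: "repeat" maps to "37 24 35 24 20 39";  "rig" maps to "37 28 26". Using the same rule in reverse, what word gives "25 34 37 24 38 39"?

Letters become their 1-based position plus 19 (so a→20, b→21, …).
Reversing it on 25 34 37 24 38 39: 25→(25−19)÷1=6=f, 34→(34−19)÷1=15=o, 37→(37−19)÷1=18=r, 24→(24−19)÷1=5=e, 38→(38−19)÷1=19=s, 39→(39−19)÷1=20=t.

forest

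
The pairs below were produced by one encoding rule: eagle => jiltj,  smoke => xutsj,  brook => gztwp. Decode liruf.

The shifts repeat in a cycle of length 2: positions 0,1,… shift by +5, +8, then the pattern repeats.
Reversing it on liruf: l−5=g, i−8=a, r−5=m, u−8=m, f−5=a.

gamma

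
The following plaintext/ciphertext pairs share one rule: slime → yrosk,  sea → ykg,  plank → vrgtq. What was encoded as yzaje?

study

It's a constant shift of +6 (ROT6).
Reversing it on yzaje: y−6=s, z−6=t, a−6=u, j−6=d, e−6=y.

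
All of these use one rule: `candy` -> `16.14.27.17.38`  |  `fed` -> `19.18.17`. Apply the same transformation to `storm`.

32.33.28.31.26

c is letter #3 and maps to 16: an offset of 13. The number is (letter's place in the alphabet, a=1) + 13.
For storm: s=19→32, t=20→33, o=15→28, r=18→31, m=13→26.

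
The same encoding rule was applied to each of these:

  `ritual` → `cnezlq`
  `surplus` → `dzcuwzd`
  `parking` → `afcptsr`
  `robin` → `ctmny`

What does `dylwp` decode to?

stare

It's a Vigenère-style cipher with numeric key [11,5]: position i shifts by key[i mod 2].
Reversing it on dylwp: d−11=s, y−5=t, l−11=a, w−5=r, p−11=e.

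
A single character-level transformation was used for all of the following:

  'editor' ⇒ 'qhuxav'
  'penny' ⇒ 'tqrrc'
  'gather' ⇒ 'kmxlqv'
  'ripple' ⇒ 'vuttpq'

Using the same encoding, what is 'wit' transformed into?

aux

The shift depends on letter class: consonant d→h is +4, but vowel e→q is +12. Two shifts are in play — +12 for a/e/i/o/u, +4 for every other letter.
For wit: w(cons)+4=a, i(vowel)+12=u, t(cons)+4=x.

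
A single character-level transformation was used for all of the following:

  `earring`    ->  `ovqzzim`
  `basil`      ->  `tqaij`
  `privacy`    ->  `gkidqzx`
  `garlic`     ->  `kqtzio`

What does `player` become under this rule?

The output letters match the input read backwards, each shifted +8: earring reversed is gnirrae. Two steps: reverse the string, then apply a Caesar shift of +8.
Applying it to player: reverse → reyalp; then shift: r+8=z, e+8=m, y+8=g, a+8=i, l+8=t, p+8=x.

zmgitx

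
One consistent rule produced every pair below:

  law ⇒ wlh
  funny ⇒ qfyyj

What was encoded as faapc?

Compare letters: l→w is +11, a→l is +11, w→h is +11 — a constant shift. Every letter moves 11 places later in the alphabet, wrapping around z→a.
Decoding faapc: f−11=u, a−11=p, a−11=p, p−11=e, c−11=r.

upper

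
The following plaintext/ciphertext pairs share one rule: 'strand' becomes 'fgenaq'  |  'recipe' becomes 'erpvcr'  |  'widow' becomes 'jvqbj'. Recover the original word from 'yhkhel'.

Compare letters: s→f is +13, t→g is +13, r→e is +13 — a constant shift. It's a constant shift of +13 (ROT13).
Decoding yhkhel: y−13=l, h−13=u, k−13=x, h−13=u, e−13=r, l−13=y.

luxury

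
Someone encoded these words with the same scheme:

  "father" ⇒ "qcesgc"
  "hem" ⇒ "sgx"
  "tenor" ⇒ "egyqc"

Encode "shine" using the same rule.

The shift depends on letter class: consonant f→q is +11, but vowel a→c is +2. Two shifts are in play — +2 for a/e/i/o/u, +11 for every other letter.
On shine: s(cons)+11=d, h(cons)+11=s, i(vowel)+2=k, n(cons)+11=y, e(vowel)+2=g.

dskyg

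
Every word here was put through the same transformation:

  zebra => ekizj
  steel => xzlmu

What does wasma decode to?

In zebra: z→e is +5, e→k is +6, b→i is +7, r→z is +8 — the shift increases by 1 each position. The shift increases by 1 at each position, starting from +5: 5, 6, 7, ….
Reversing it on wasma: w−5=r, a−6=u, s−7=l, m−8=e, a−9=r.

ruler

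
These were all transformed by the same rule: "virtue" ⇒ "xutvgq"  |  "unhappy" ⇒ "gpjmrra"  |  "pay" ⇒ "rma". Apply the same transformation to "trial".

vtumn

The shift depends on letter class: consonant v→x is +2, but vowel i→u is +12. The rule splits by letter class: vowels +12, consonants +2.
Applying it to trial: t(cons)+2=v, r(cons)+2=t, i(vowel)+12=u, a(vowel)+12=m, l(cons)+2=n.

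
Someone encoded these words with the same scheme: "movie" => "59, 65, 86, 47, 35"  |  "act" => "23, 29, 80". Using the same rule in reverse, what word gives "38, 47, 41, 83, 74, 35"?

figure

m(#13)→59 and o(#15)→65: differences scale by 3, so n = 3·pos + 20. The formula is n = 3×(alphabet index, a=1) + 20.
Decoding 38, 47, 41, 83, 74, 35: 38→(38−20)÷3=6=f, 47→(47−20)÷3=9=i, 41→(41−20)÷3=7=g, 83→(83−20)÷3=21=u, 74→(74−20)÷3=18=r, 35→(35−20)÷3=5=e.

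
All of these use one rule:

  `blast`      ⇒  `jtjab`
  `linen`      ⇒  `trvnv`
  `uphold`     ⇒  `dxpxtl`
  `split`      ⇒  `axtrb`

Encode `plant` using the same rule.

xtjvb

The shift depends on letter class: consonant b→j is +8, but vowel a→j is +9. Two shifts are in play — +9 for a/e/i/o/u, +8 for every other letter.
On plant: p(cons)+8=x, l(cons)+8=t, a(vowel)+9=j, n(cons)+8=v, t(cons)+8=b.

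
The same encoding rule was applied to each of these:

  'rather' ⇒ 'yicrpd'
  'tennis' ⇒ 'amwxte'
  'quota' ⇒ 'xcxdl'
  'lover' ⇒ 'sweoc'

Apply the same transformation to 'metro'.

tmcbz

In rather: r→y is +7, a→i is +8, t→c is +9, h→r is +10 — the shift increases by 1 each position. The shift increases by 1 at each position, starting from +7: 7, 8, 9, ….
Applying it to metro: m+7=t, e+8=m, t+9=c, r+10=b, o+11=z.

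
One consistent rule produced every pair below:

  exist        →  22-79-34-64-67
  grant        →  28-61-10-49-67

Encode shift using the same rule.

64-31-34-25-67

e(#5)→22 and x(#24)→79: differences scale by 3, so n = 3·pos + 7. With a=1..z=26, the number is 3·pos + 7.
For shift: s=19→64, h=8→31, i=9→34, f=6→25, t=20→67.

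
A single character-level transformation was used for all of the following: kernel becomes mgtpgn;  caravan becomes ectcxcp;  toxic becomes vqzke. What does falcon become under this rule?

hcneqp

Compare letters: k→m is +2, e→g is +2, r→t is +2 — a constant shift. It's a constant shift of +2 (ROT2).
Applying it to falcon: f+2=h, a+2=c, l+2=n, c+2=e, o+2=q, n+2=p.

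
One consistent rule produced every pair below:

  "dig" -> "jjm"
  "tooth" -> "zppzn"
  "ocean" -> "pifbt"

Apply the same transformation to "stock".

yzpiq

The rule splits by letter class: vowels +1, consonants +6.
For stock: s(cons)+6=y, t(cons)+6=z, o(vowel)+1=p, c(cons)+6=i, k(cons)+6=q.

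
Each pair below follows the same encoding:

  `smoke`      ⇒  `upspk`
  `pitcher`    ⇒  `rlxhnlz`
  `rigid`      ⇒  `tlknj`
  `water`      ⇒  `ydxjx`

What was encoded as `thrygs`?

Letter i (0-indexed) is shifted by i+2, so successive shifts are 2, 3, 4, ….
Reversing it on thrygs: t−2=r, h−3=e, r−4=n, y−5=t, g−6=a, s−7=l.

rental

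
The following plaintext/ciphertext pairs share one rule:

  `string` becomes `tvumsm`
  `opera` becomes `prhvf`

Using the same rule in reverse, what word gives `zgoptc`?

yellow

Letter i (0-indexed) is shifted by i+1, so successive shifts are 1, 2, 3, ….
Undoing it on zgoptc: z−1=y, g−2=e, o−3=l, p−4=l, t−5=o, c−6=w.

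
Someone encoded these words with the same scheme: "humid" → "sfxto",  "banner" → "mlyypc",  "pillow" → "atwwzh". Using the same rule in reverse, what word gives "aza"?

Compare letters: h→s is +11, u→f is +11, m→x is +11 — a constant shift. Every letter moves 11 places later in the alphabet, wrapping around z→a.
Undoing it on aza: a−11=p, z−11=o, a−11=p.

pop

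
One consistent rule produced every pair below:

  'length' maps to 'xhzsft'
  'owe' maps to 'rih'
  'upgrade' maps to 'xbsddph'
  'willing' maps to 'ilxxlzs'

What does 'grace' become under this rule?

sddoh

The shift depends on letter class: consonant l→x is +12, but vowel e→h is +3. Vowels shift forward by 3 and consonants shift forward by 12.
On grace: g(cons)+12=s, r(cons)+12=d, a(vowel)+3=d, c(cons)+12=o, e(vowel)+3=h.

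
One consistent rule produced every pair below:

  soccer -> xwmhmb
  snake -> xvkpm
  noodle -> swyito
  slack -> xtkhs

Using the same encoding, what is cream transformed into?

Shifts by position in soccer: pos 0: s→x (+5), pos 1: o→w (+8), pos 2: c→m (+10), pos 3: c→h (+5), pos 4: e→m (+8), pos 5: r→b (+10) — repeating every 3. It's a Vigenère-style cipher with numeric key [5,8,10]: position i shifts by key[i mod 3].
For cream: c+5=h, r+8=z, e+10=o, a+5=f, m+8=u.

hzofu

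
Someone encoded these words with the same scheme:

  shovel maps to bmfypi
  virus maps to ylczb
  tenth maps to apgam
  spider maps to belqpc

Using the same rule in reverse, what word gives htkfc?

major

s(18)→b(1) and h(7)→m(12) fit y≡25x+19 (mod 26); the inverse of 25 mod 26 is 25. Each letter's alphabet position (a=0..z=25) is mapped through 25·x+19 mod 26 — an affine cipher.
Undoing it on htkfc: h(7)→25·(7−19)≡12=m; t(19)→25·(19−19)≡0=a; k(10)→25·(10−19)≡9=j; f(5)→25·(5−19)≡14=o; c(2)→25·(2−19)≡17=r (all mod 26).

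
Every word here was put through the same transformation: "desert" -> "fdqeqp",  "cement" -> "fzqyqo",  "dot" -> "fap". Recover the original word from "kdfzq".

The word is reversed, then every letter is shifted forward by 12.
Decoding kdfzq: shift back: k−12=y, d−12=r, f−12=t, z−12=n, q−12=e → yrtne; then reverse → entry.

entry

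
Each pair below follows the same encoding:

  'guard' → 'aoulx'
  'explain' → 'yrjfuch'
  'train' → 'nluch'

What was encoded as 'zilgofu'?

Compare letters: g→a is +20, u→o is +20, a→u is +20 — a constant shift. Each letter is shifted forward by 20 in the alphabet (a Caesar shift of +20).
Undoing it on zilgofu: z−20=f, i−20=o, l−20=r, g−20=m, o−20=u, f−20=l, u−20=a.

formula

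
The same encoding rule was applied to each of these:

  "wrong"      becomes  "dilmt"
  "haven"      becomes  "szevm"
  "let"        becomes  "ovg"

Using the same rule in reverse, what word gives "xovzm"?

Each pair mirrors across the alphabet (w↔d, r↔i, o↔l): positions sum to 25. Each letter is replaced by its mirror in the alphabet: a↔z, b↔y, c↔x, and so on (the Atbash cipher).
Decoding xovzm: x↔c, o↔l, v↔e, z↔a, m↔n.

clean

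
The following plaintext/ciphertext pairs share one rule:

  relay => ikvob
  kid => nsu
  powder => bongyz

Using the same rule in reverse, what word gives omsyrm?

choice

The output letters match the input read backwards, each shifted +10: relay reversed is yaler. Two steps: reverse the string, then apply a Caesar shift of +10.
Undoing it on omsyrm: shift back: o−10=e, m−10=c, s−10=i, y−10=o, r−10=h, m−10=c → eciohc; then reverse → choice.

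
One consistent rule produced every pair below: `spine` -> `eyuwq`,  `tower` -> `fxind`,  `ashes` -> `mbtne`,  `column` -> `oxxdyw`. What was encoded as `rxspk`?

A repeating key of period 2 is used — shifts +12, +9 over and over.
Reversing it on rxspk: r−12=f, x−9=o, s−12=g, p−9=g, k−12=y.

foggy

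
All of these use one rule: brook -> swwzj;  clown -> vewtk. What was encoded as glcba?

The output letters match the input read backwards, each shifted +8: brook reversed is koorb. Two steps: reverse the string, then apply a Caesar shift of +8.
Undoing it on glcba: shift back: g−8=y, l−8=d, c−8=u, b−8=t, a−8=s → yduts; then reverse → study.

study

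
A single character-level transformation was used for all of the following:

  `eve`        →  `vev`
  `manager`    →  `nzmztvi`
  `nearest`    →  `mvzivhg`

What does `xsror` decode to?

chili

Each pair mirrors across the alphabet (e↔v, v↔e, e↔v): positions sum to 25. Letters are reflected about the middle of the alphabet (position → 25−position): Atbash.
Undoing it on xsror: x↔c, s↔h, r↔i, o↔l, r↔i.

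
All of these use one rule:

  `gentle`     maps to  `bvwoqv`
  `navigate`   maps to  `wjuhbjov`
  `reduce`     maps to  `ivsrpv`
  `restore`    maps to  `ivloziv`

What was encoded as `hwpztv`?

g(6)→b(1) and e(4)→v(21) fit y≡3x+9 (mod 26); the inverse of 3 mod 26 is 9. Treating letters as 0–25, the rule is x ↦ 3x + 9 (mod 26).
Decoding hwpztv: h(7)→9·(7−9)≡8=i; w(22)→9·(22−9)≡13=n; p(15)→9·(15−9)≡2=c; z(25)→9·(25−9)≡14=o; t(19)→9·(19−9)≡12=m; v(21)→9·(21−9)≡4=e (all mod 26).

income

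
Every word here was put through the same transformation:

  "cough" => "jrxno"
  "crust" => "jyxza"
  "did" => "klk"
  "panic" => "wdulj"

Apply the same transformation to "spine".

The shift depends on letter class: consonant c→j is +7, but vowel o→r is +3. The rule splits by letter class: vowels +3, consonants +7.
On spine: s(cons)+7=z, p(cons)+7=w, i(vowel)+3=l, n(cons)+7=u, e(vowel)+3=h.

zwluh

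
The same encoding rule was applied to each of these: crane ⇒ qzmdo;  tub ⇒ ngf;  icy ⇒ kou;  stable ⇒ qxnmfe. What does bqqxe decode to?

sleep

The output letters match the input read backwards, each shifted +12: crane reversed is enarc. The word is reversed, then every letter is shifted forward by 12.
Reversing it on bqqxe: shift back: b−12=p, q−12=e, q−12=e, x−12=l, e−12=s → peels; then reverse → sleep.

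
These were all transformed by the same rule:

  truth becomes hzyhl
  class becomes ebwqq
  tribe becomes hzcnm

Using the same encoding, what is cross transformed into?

ezaqq

t(19)→h(7) and r(17)→z(25) fit y≡17x+22 (mod 26); the inverse of 17 mod 26 is 23. Each letter's alphabet position (a=0..z=25) is mapped through 17·x+22 mod 26 — an affine cipher.
On cross: c(2)→17·2+22≡4=e; r(17)→17·17+22≡25=z; o(14)→17·14+22≡0=a; s(18)→17·18+22≡16=q; s(18)→17·18+22≡16=q (all mod 26).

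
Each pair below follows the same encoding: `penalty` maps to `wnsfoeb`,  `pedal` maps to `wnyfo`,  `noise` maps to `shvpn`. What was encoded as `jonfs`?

clean

p(15)→w(22) and e(4)→n(13) fit y≡15x+5 (mod 26); the inverse of 15 mod 26 is 7. Treating letters as 0–25, the rule is x ↦ 15x + 5 (mod 26).
Undoing it on jonfs: j(9)→7·(9−5)≡2=c; o(14)→7·(14−5)≡11=l; n(13)→7·(13−5)≡4=e; f(5)→7·(5−5)≡0=a; s(18)→7·(18−5)≡13=n (all mod 26).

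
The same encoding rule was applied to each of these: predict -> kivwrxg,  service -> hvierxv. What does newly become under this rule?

mvdob

Each pair mirrors across the alphabet (p↔k, r↔i, e↔v): positions sum to 25. Letters are reflected about the middle of the alphabet (position → 25−position): Atbash.
Applying it to newly: n↔m, e↔v, w↔d, l↔o, y↔b.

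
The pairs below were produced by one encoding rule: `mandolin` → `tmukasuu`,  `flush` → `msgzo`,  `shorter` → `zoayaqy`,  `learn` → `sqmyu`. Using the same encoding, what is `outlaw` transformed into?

The shift depends on letter class: consonant m→t is +7, but vowel a→m is +12. The rule splits by letter class: vowels +12, consonants +7.
On outlaw: o(vowel)+12=a, u(vowel)+12=g, t(cons)+7=a, l(cons)+7=s, a(vowel)+12=m, w(cons)+7=d.

agasmd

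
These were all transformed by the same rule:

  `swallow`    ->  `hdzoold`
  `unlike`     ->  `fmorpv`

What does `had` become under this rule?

szw

This is the alphabet-reversal cipher (Atbash): a becomes z, b becomes y, etc.
On had: h↔s, a↔z, d↔w.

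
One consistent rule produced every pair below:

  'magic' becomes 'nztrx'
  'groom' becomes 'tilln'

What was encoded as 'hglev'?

Each pair mirrors across the alphabet (m↔n, a↔z, g↔t): positions sum to 25. This is the alphabet-reversal cipher (Atbash): a becomes z, b becomes y, etc.
Reversing it on hglev: h↔s, g↔t, l↔o, e↔v, v↔e.

stove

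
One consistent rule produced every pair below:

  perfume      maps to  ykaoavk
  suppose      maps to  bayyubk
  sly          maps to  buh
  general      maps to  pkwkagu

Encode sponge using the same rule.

The shift depends on letter class: consonant p→y is +9, but vowel e→k is +6. Vowels shift forward by 6 and consonants shift forward by 9.
On sponge: s(cons)+9=b, p(cons)+9=y, o(vowel)+6=u, n(cons)+9=w, g(cons)+9=p, e(vowel)+6=k.

byuwpk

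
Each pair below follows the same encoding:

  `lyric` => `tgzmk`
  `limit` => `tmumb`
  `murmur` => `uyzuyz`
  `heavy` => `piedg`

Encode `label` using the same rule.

tejit

The shift depends on letter class: consonant l→t is +8, but vowel i→m is +4. Two shifts are in play — +4 for a/e/i/o/u, +8 for every other letter.
Applying it to label: l(cons)+8=t, a(vowel)+4=e, b(cons)+8=j, e(vowel)+4=i, l(cons)+8=t.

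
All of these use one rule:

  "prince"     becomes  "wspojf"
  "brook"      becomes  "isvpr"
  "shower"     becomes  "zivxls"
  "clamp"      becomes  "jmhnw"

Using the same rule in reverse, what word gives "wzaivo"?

Shifts by position in prince: pos 0: p→w (+7), pos 1: r→s (+1), pos 2: i→p (+7), pos 3: n→o (+1) — repeating every 2. It's a Vigenère-style cipher with numeric key [7,1]: position i shifts by key[i mod 2].
Reversing it on wzaivo: w−7=p, z−1=y, a−7=t, i−1=h, v−7=o, o−1=n.

python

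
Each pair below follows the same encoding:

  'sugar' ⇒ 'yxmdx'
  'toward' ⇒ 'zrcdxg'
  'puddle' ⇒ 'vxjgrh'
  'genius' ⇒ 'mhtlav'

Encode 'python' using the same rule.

vbzkuq

Shifts by position in sugar: pos 0: s→y (+6), pos 1: u→x (+3), pos 2: g→m (+6), pos 3: a→d (+3) — repeating every 2. It's a Vigenère-style cipher with numeric key [6,3]: position i shifts by key[i mod 2].
Applying it to python: p+6=v, y+3=b, t+6=z, h+3=k, o+6=u, n+3=q.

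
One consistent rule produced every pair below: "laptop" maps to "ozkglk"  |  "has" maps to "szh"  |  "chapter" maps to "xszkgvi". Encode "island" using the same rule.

rhozmw

Each pair mirrors across the alphabet (l↔o, a↔z, p↔k): positions sum to 25. Letters are reflected about the middle of the alphabet (position → 25−position): Atbash.
Applying it to island: i↔r, s↔h, l↔o, a↔z, n↔m, d↔w.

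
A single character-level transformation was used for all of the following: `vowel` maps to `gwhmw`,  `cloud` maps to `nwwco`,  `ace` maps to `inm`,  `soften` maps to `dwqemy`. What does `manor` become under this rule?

The shift depends on letter class: consonant v→g is +11, but vowel o→w is +8. Vowels shift forward by 8 and consonants shift forward by 11.
Applying it to manor: m(cons)+11=x, a(vowel)+8=i, n(cons)+11=y, o(vowel)+8=w, r(cons)+11=c.

xiywc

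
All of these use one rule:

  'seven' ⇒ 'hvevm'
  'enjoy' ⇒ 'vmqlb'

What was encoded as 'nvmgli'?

Each pair mirrors across the alphabet (s↔h, e↔v, v↔e): positions sum to 25. Each letter is replaced by its mirror in the alphabet: a↔z, b↔y, c↔x, and so on (the Atbash cipher).
Undoing it on nvmgli: n↔m, v↔e, m↔n, g↔t, l↔o, i↔r.

mentor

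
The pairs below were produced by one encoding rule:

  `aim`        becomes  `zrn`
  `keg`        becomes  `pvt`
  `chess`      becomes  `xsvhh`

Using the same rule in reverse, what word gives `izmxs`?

ranch

Each pair mirrors across the alphabet (a↔z, i↔r, m↔n): positions sum to 25. Letters are reflected about the middle of the alphabet (position → 25−position): Atbash.
Reversing it on izmxs: i↔r, z↔a, m↔n, x↔c, s↔h.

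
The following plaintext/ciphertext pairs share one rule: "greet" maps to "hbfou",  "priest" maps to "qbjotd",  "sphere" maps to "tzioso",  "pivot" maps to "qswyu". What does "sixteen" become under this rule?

Shifts by position in greet: pos 0: g→h (+1), pos 1: r→b (+10), pos 2: e→f (+1), pos 3: e→o (+10) — repeating every 2. The shifts repeat in a cycle of length 2: positions 0,1,… shift by +1, +10, then the pattern repeats.
For sixteen: s+1=t, i+10=s, x+1=y, t+10=d, e+1=f, e+10=o, n+1=o.

tsydfoo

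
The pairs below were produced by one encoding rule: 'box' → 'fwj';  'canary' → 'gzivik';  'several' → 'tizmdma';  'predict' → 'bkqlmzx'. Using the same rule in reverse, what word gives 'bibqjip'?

The word is reversed, then every letter is shifted forward by 8.
Undoing it on bibqjip: shift back: b−8=t, i−8=a, b−8=t, q−8=i, j−8=b, i−8=a, p−8=h → tatibah; then reverse → habitat.

habitat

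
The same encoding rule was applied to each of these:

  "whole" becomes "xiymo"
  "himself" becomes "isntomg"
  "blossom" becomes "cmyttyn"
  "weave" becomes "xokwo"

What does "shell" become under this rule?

The shift depends on letter class: consonant w→x is +1, but vowel o→y is +10. The rule splits by letter class: vowels +10, consonants +1.
Applying it to shell: s(cons)+1=t, h(cons)+1=i, e(vowel)+10=o, l(cons)+1=m, l(cons)+1=m.

tiomm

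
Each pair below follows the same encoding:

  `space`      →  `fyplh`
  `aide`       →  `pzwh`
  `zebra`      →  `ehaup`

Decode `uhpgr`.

Each letter's alphabet position (a=0..z=25) is mapped through 11·x+15 mod 26 — an affine cipher.
Decoding uhpgr: u(20)→19·(20−15)≡17=r; h(7)→19·(7−15)≡4=e; p(15)→19·(15−15)≡0=a; g(6)→19·(6−15)≡11=l; r(17)→19·(17−15)≡12=m (all mod 26).

realm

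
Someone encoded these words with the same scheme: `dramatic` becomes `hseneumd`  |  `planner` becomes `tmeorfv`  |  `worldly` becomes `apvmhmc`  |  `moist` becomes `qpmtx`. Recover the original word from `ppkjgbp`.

Shifts by position in dramatic: pos 0: d→h (+4), pos 1: r→s (+1), pos 2: a→e (+4), pos 3: m→n (+1) — repeating every 2. The shifts repeat in a cycle of length 2: positions 0,1,… shift by +4, +1, then the pattern repeats.
Decoding ppkjgbp: p−4=l, p−1=o, k−4=g, j−1=i, g−4=c, b−1=a, p−4=l.

logical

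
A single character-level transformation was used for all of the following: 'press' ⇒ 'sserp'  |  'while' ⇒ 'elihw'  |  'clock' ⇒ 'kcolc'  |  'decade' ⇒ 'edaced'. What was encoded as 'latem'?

metal

The output letters match the input read backwards: press reversed is sserp. It's just the letters in reverse order.
Undoing it on latem: then reverse → metal.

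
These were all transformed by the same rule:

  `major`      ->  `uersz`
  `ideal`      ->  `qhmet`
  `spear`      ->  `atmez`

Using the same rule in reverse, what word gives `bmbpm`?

title

The shifts repeat in a cycle of length 2: positions 0,1,… shift by +8, +4, then the pattern repeats.
Undoing it on bmbpm: b−8=t, m−4=i, b−8=t, p−4=l, m−8=e.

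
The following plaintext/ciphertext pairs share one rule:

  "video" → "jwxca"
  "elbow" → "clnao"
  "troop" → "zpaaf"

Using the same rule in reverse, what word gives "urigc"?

Each letter's alphabet position (a=0..z=25) is mapped through 5·x+8 mod 26 — an affine cipher.
Decoding urigc: u(20)→21·(20−8)≡18=s; r(17)→21·(17−8)≡7=h; i(8)→21·(8−8)≡0=a; g(6)→21·(6−8)≡10=k; c(2)→21·(2−8)≡4=e (all mod 26).

shake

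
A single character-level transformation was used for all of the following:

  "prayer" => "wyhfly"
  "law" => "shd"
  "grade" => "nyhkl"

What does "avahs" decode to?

total

Compare letters: p→w is +7, r→y is +7, a→h is +7 — a constant shift. Every letter moves 7 places later in the alphabet, wrapping around z→a.
Reversing it on avahs: a−7=t, v−7=o, a−7=t, h−7=a, s−7=l.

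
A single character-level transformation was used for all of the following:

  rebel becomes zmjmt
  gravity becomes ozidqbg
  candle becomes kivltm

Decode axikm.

space

It's a constant shift of +8 (ROT8).
Undoing it on axikm: a−8=s, x−8=p, i−8=a, k−8=c, m−8=e.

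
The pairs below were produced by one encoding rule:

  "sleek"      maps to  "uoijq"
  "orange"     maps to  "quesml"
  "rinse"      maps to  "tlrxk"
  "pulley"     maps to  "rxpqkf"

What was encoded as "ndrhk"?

lance

Each letter shifts forward by (position + 2), i.e. 2, 3, 4, … — the shift grows by one for each successive letter.
Undoing it on ndrhk: n−2=l, d−3=a, r−4=n, h−5=c, k−6=e.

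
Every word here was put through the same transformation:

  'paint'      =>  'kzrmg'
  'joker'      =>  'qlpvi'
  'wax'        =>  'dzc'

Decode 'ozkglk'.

Each pair mirrors across the alphabet (p↔k, a↔z, i↔r): positions sum to 25. Each letter is replaced by its mirror in the alphabet: a↔z, b↔y, c↔x, and so on (the Atbash cipher).
Reversing it on ozkglk: o↔l, z↔a, k↔p, g↔t, l↔o, k↔p.

laptop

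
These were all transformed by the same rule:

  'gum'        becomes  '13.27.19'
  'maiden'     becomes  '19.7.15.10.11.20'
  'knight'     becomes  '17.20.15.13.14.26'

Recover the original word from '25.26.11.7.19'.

Each letter is replaced by its alphabet position (a=1..z=26) + 6.
Decoding 25.26.11.7.19: 25→(25−6)÷1=19=s, 26→(26−6)÷1=20=t, 11→(11−6)÷1=5=e, 7→(7−6)÷1=1=a, 19→(19−6)÷1=13=m.

steam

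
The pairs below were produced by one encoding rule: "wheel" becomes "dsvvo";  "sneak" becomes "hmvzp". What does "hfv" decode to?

sue

Letters are reflected about the middle of the alphabet (position → 25−position): Atbash.
Reversing it on hfv: h↔s, f↔u, v↔e.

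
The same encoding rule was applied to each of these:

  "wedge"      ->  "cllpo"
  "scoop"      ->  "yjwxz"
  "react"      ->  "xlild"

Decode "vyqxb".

In wedge: w→c is +6, e→l is +7, d→l is +8, g→p is +9 — the shift increases by 1 each position. Letter i (0-indexed) is shifted by i+6, so successive shifts are 6, 7, 8, ….
Decoding vyqxb: v−6=p, y−7=r, q−8=i, x−9=o, b−10=r.

prior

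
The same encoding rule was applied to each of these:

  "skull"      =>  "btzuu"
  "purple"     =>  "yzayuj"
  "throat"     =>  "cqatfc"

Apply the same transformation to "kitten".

tnccjw

The shift depends on letter class: consonant s→b is +9, but vowel u→z is +5. The rule splits by letter class: vowels +5, consonants +9.
For kitten: k(cons)+9=t, i(vowel)+5=n, t(cons)+9=c, t(cons)+9=c, e(vowel)+5=j, n(cons)+9=w.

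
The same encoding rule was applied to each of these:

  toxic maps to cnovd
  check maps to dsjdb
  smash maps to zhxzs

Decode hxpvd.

t(19)→c(2) and o(14)→n(13) fit y≡3x+23 (mod 26); the inverse of 3 mod 26 is 9. This is an affine cipher: with a=0,…,z=25, each position x becomes (3x+23) mod 26.
Reversing it on hxpvd: h(7)→9·(7−23)≡12=m; x(23)→9·(23−23)≡0=a; p(15)→9·(15−23)≡6=g; v(21)→9·(21−23)≡8=i; d(3)→9·(3−23)≡2=c (all mod 26).

magic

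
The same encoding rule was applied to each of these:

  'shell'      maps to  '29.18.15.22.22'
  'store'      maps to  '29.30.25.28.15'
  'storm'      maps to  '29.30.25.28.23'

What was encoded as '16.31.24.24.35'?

s is letter #19 and maps to 29: an offset of 10. Each letter is replaced by its alphabet position (a=1..z=26) + 10.
Undoing it on 16.31.24.24.35: 16→(16−10)÷1=6=f, 31→(31−10)÷1=21=u, 24→(24−10)÷1=14=n, 24→(24−10)÷1=14=n, 35→(35−10)÷1=25=y.

funny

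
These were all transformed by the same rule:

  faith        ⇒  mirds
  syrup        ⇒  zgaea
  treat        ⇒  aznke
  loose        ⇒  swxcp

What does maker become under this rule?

Letter i (0-indexed) is shifted by i+7, so successive shifts are 7, 8, 9, ….
Applying it to maker: m+7=t, a+8=i, k+9=t, e+10=o, r+11=c.

titoc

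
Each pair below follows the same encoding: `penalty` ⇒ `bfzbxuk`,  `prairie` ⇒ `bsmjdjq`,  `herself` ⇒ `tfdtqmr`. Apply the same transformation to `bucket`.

nvolqu

Shifts by position in penalty: pos 0: p→b (+12), pos 1: e→f (+1), pos 2: n→z (+12), pos 3: a→b (+1) — repeating every 2. The shifts repeat in a cycle of length 2: positions 0,1,… shift by +12, +1, then the pattern repeats.
On bucket: b+12=n, u+1=v, c+12=o, k+1=l, e+12=q, t+1=u.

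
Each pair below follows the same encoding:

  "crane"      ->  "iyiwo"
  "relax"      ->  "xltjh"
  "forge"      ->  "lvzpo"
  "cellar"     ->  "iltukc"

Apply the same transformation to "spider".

In crane: c→i is +6, r→y is +7, a→i is +8, n→w is +9 — the shift increases by 1 each position. The shift increases by 1 at each position, starting from +6: 6, 7, 8, ….
For spider: s+6=y, p+7=w, i+8=q, d+9=m, e+10=o, r+11=c.

ywqmoc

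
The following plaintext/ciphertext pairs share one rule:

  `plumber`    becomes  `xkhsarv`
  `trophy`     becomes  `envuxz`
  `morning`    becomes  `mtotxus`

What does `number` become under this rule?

The output letters match the input read backwards, each shifted +6: plumber reversed is rebmulp. The word is reversed, then every letter is shifted forward by 6.
Applying it to number: reverse → rebmun; then shift: r+6=x, e+6=k, b+6=h, m+6=s, u+6=a, n+6=t.

xkhsat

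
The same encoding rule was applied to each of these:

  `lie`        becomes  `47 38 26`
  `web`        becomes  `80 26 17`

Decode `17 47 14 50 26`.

l(#12)→47 and i(#9)→38: differences scale by 3, so n = 3·pos + 11. The formula is n = 3×(alphabet index, a=1) + 11.
Undoing it on 17 47 14 50 26: 17→(17−11)÷3=2=b, 47→(47−11)÷3=12=l, 14→(14−11)÷3=1=a, 50→(50−11)÷3=13=m, 26→(26−11)÷3=5=e.

blame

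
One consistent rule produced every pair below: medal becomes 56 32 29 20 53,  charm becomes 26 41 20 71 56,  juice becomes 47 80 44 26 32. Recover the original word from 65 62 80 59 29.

With a=1..z=26, the number is 3·pos + 17.
Undoing it on 65 62 80 59 29: 65→(65−17)÷3=16=p, 62→(62−17)÷3=15=o, 80→(80−17)÷3=21=u, 59→(59−17)÷3=14=n, 29→(29−17)÷3=4=d.

pound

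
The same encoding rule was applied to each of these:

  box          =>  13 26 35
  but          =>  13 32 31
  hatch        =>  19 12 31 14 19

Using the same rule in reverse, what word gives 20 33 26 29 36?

b is letter #2 and maps to 13: an offset of 11. Letters become their 1-based position plus 11 (so a→12, b→13, …).
Reversing it on 20 33 26 29 36: 20→(20−11)÷1=9=i, 33→(33−11)÷1=22=v, 26→(26−11)÷1=15=o, 29→(29−11)÷1=18=r, 36→(36−11)÷1=25=y.

ivory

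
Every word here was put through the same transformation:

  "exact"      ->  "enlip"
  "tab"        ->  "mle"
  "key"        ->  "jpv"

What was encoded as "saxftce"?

The output letters match the input read backwards, each shifted +11: exact reversed is tcaxe. Two steps: reverse the string, then apply a Caesar shift of +11.
Undoing it on saxftce: shift back: s−11=h, a−11=p, x−11=m, f−11=u, t−11=i, c−11=r, e−11=t → hpmuirt; then reverse → triumph.

triumph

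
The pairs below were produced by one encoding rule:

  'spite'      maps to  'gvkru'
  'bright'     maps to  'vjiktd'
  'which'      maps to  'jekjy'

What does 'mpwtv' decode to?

The output letters match the input read backwards, each shifted +2: spite reversed is etips. Two steps: reverse the string, then apply a Caesar shift of +2.
Undoing it on mpwtv: shift back: m−2=k, p−2=n, w−2=u, t−2=r, v−2=t → knurt; then reverse → trunk.

trunk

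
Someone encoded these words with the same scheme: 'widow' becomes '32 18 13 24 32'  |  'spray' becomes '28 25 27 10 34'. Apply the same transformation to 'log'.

w is letter #23 and maps to 32: an offset of 9. Letters become their 1-based position plus 9 (so a→10, b→11, …).
For log: l=12→21, o=15→24, g=7→16.

21 24 16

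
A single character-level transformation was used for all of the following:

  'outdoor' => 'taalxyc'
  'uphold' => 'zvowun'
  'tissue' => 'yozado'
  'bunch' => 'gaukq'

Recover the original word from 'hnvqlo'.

choice

In outdoor: o→t is +5, u→a is +6, t→a is +7, d→l is +8 — the shift increases by 1 each position. Letter i (0-indexed) is shifted by i+5, so successive shifts are 5, 6, 7, ….
Decoding hnvqlo: h−5=c, n−6=h, v−7=o, q−8=i, l−9=c, o−10=e.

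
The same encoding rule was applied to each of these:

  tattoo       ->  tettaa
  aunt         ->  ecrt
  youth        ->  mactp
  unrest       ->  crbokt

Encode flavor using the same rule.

Each letter's alphabet position (a=0..z=25) is mapped through 9·x+4 mod 26 — an affine cipher.
On flavor: f(5)→9·5+4≡23=x; l(11)→9·11+4≡25=z; a(0)→9·0+4≡4=e; v(21)→9·21+4≡11=l; o(14)→9·14+4≡0=a; r(17)→9·17+4≡1=b (all mod 26).

xzelab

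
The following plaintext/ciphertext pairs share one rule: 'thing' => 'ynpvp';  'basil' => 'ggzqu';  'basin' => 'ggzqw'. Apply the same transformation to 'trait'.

In thing: t→y is +5, h→n is +6, i→p is +7, n→v is +8 — the shift increases by 1 each position. Each letter shifts forward by (position + 5), i.e. 5, 6, 7, … — the shift grows by one for each successive letter.
On trait: t+5=y, r+6=x, a+7=h, i+8=q, t+9=c.

yxhqc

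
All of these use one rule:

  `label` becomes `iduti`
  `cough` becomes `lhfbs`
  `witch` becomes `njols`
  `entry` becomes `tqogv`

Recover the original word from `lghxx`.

cross

l(11)→i(8) and a(0)→d(3) fit y≡17x+3 (mod 26); the inverse of 17 mod 26 is 23. This is an affine cipher: with a=0,…,z=25, each position x becomes (17x+3) mod 26.
Reversing it on lghxx: l(11)→23·(11−3)≡2=c; g(6)→23·(6−3)≡17=r; h(7)→23·(7−3)≡14=o; x(23)→23·(23−3)≡18=s; x(23)→23·(23−3)≡18=s (all mod 26).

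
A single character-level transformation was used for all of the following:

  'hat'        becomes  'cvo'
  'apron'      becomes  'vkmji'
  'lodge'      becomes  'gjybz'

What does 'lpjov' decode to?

quota

Each letter is shifted forward by 21 in the alphabet (a Caesar shift of +21).
Undoing it on lpjov: l−21=q, p−21=u, j−21=o, o−21=t, v−21=a.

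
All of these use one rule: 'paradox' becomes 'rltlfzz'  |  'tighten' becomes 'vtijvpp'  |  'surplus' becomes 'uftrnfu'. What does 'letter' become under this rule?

npvvpt

The shift depends on letter class: consonant p→r is +2, but vowel a→l is +11. Two shifts are in play — +11 for a/e/i/o/u, +2 for every other letter.
On letter: l(cons)+2=n, e(vowel)+11=p, t(cons)+2=v, t(cons)+2=v, e(vowel)+11=p, r(cons)+2=t.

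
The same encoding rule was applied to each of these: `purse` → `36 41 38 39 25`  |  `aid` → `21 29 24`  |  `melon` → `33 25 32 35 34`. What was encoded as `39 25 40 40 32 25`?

settle

p is letter #16 and maps to 36: an offset of 20. The number is (letter's place in the alphabet, a=1) + 20.
Reversing it on 39 25 40 40 32 25: 39→(39−20)÷1=19=s, 25→(25−20)÷1=5=e, 40→(40−20)÷1=20=t, 40→(40−20)÷1=20=t, 32→(32−20)÷1=12=l, 25→(25−20)÷1=5=e.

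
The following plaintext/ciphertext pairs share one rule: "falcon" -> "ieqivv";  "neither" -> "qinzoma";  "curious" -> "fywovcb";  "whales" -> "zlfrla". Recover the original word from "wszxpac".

tourist

Each letter shifts forward by (position + 3), i.e. 3, 4, 5, … — the shift grows by one for each successive letter.
Reversing it on wszxpac: w−3=t, s−4=o, z−5=u, x−6=r, p−7=i, a−8=s, c−9=t.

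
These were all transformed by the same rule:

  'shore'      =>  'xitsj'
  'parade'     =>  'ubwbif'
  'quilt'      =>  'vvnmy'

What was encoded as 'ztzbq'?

usual

Shifts by position in shore: pos 0: s→x (+5), pos 1: h→i (+1), pos 2: o→t (+5), pos 3: r→s (+1) — repeating every 2. A repeating key of period 2 is used — shifts +5, +1 over and over.
Reversing it on ztzbq: z−5=u, t−1=s, z−5=u, b−1=a, q−5=l.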